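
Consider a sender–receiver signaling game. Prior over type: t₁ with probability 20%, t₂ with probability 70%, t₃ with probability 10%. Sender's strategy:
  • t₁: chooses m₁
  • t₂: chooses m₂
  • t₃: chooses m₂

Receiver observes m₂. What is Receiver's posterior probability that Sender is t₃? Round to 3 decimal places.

0.125

P(m₂) = 0.2·0 + 0.7·1 + 0.1·1 = 0.8
P(t₃ | m₂) = (0.1·1) / 0.8 = 0.1 / 0.8 = 0.125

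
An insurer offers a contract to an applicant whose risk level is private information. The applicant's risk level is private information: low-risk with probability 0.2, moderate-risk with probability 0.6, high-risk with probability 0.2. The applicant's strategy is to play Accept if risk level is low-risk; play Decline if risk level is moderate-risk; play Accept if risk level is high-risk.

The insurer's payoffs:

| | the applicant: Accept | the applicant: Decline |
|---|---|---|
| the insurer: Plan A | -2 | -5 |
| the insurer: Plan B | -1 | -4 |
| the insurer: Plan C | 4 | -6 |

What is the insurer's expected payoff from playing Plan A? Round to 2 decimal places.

-3.80

E[Plan A] = 0.2·(-2) + 0.6·(-5) + 0.2·(-2) = (-0.4) + (-3) + (-0.4) = -3.8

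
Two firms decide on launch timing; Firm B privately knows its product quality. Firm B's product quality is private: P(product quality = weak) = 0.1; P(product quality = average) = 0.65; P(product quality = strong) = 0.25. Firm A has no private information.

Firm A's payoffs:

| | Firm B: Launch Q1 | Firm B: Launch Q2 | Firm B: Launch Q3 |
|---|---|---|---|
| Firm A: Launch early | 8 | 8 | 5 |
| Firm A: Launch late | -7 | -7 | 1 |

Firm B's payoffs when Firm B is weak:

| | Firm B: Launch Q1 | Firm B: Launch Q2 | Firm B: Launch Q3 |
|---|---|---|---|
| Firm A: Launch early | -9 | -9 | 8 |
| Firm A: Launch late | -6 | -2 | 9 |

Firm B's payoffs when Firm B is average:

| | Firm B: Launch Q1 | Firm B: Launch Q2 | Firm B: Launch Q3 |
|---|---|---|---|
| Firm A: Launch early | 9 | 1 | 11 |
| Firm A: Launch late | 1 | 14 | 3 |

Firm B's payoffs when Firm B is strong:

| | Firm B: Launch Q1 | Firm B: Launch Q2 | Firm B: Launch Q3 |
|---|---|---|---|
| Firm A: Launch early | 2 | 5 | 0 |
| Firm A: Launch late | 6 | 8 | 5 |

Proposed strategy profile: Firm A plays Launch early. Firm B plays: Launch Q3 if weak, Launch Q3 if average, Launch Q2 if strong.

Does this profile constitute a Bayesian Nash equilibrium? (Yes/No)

Firm A plays Launch early: E[Launch early] = 0.1·(5) + 0.65·(5) + 0.25·(8) = 5.75; E[Launch late] = -1. Best-responding. ✓
Firm B (product quality weak), facing Launch early: Launch Q1 gives -9, Launch Q2 gives -9, Launch Q3 gives 8. Proposed Launch Q3 is best. ✓
Firm B (product quality average), facing Launch early: Launch Q1 gives 9, Launch Q2 gives 1, Launch Q3 gives 11. Proposed Launch Q3 is best. ✓
Firm B (product quality strong), facing Launch early: Launch Q1 gives 2, Launch Q2 gives 5, Launch Q3 gives 0. Proposed Launch Q2 is best. ✓

Yes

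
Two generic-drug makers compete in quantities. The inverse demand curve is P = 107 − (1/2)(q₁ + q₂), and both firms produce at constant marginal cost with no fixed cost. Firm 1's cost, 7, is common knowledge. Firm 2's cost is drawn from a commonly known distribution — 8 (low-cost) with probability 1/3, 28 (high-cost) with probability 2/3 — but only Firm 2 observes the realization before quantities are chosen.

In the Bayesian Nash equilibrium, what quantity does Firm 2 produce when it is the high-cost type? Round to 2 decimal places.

40.89

Type-c best response for Firm 2: q₂(c) = (107 − c) − q₁/2.
Firm 1 maximizes expected profit; its first-order condition is 107 − q₁ − (1/2)E[q₂] − 7 = 0.
Substituting E[q₂] and solving: E[c₂] = 21.3333, so q₁ = (107 − 2·7 + 21.3333)/(3/2) = 76.2222.
q₂(high-cost) = (107 − 28 − (1/2)·76.2222) = 40.8889.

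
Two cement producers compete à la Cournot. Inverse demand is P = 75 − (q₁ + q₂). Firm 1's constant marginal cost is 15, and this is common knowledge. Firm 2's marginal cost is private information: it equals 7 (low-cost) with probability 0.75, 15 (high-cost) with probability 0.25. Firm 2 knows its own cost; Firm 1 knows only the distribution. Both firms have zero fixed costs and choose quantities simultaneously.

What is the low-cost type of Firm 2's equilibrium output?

25

Type-c best response for Firm 2: q₂(c) = (75 − c)/2 − q₁/2.
Firm 1 maximizes expected profit; its first-order condition is 75 − 2q₁ − E[q₂] − 15 = 0.
Substituting E[q₂] and solving: E[c₂] = 9, so q₁ = (75 − 2·15 + 9)/3 = 18.
q₂(low-cost) = (75 − 7 − 18)/2 = 25.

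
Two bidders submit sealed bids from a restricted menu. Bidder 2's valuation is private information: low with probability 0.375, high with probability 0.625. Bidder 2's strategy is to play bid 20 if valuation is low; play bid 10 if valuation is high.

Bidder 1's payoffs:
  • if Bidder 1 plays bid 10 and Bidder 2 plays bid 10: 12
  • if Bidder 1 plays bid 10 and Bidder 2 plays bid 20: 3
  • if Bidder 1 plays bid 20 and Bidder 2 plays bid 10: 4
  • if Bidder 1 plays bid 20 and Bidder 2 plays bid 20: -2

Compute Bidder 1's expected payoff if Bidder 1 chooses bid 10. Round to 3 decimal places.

8.625

E[bid 10] = 0.375·3 + 0.625·12 = 1.125 + 7.5 = 8.625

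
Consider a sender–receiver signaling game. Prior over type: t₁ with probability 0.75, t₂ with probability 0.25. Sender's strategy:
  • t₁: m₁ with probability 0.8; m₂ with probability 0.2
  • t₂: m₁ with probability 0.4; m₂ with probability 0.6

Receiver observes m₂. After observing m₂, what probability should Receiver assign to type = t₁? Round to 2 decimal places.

0.50

P(m₂) = 0.75·0.2 + 0.25·0.6 = 0.3
P(t₁ | m₂) = (0.75·0.2) / 0.3 = 0.15 / 0.3 = 0.5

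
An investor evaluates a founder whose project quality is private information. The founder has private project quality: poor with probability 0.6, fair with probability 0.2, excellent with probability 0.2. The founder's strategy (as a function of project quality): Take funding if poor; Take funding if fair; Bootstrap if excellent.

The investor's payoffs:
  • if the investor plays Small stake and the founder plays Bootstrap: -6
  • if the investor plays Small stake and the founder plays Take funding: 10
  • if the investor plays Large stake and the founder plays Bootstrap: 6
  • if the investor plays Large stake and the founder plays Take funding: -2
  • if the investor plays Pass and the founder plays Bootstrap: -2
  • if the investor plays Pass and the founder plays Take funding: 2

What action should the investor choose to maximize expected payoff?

Compute the investor's expected payoff for each action, taking the expectation over the founder's type.
E[Small stake] = 0.6·(10) + 0.2·(10) + 0.2·(-6) = 6.8
E[Large stake] = 0.6·(-2) + 0.2·(-2) + 0.2·(6) = -0.4
E[Pass] = 0.6·(2) + 0.2·(2) + 0.2·(-2) = 1.2
Best response: Small stake (6.8 is the largest).

Small stake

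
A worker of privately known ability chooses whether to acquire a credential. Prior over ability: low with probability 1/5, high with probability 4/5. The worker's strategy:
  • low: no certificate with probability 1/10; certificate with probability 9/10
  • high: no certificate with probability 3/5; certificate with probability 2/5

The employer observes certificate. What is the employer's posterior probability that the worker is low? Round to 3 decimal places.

P(certificate) = (1/5)·(9/10) + (4/5)·(2/5) = 1/2
P(low | certificate) = ((1/5)·(9/10)) / (1/2) = (9/50) / (1/2) = 9/25

0.360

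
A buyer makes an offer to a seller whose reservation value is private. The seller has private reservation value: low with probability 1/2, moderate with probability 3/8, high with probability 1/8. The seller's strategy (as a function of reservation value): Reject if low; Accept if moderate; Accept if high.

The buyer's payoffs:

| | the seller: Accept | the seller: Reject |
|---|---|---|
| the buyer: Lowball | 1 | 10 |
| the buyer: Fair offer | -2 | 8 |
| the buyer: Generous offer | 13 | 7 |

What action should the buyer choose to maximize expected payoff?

Compute the buyer's expected payoff for each action, taking the expectation over the seller's type.
E[Lowball] = 1/2·(10) + 3/8·(1) + 1/8·(1) = 11/2
E[Fair offer] = 1/2·(8) + 3/8·(-2) + 1/8·(-2) = 3
E[Generous offer] = 1/2·(7) + 3/8·(13) + 1/8·(13) = 10
Best response: Generous offer (10 is the largest).

Generous offer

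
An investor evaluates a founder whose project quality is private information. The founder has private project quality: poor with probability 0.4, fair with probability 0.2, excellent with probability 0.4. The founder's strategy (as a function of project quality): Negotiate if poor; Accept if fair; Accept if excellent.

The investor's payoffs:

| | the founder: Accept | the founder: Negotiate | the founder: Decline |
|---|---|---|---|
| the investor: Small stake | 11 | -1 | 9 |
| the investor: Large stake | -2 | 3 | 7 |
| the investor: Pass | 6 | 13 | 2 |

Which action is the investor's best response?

E[Small stake] = 0.4·(-1) + 0.2·(11) + 0.4·(11) = 6.2
E[Large stake] = 0.4·(3) + 0.2·(-2) + 0.4·(-2) = 0
E[Pass] = 0.4·(13) + 0.2·(6) + 0.4·(6) = 8.8
Best response: Pass (8.8 is the largest).

Pass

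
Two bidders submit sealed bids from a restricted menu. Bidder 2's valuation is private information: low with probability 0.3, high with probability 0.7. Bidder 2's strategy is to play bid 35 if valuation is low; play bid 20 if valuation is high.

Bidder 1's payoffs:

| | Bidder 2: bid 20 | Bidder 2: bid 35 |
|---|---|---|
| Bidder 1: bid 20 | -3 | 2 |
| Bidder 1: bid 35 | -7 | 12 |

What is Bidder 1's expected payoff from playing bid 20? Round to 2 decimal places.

E[bid 20] = 0.3·2 + 0.7·(-3) = 0.6 + (-2.1) = -1.5

-1.50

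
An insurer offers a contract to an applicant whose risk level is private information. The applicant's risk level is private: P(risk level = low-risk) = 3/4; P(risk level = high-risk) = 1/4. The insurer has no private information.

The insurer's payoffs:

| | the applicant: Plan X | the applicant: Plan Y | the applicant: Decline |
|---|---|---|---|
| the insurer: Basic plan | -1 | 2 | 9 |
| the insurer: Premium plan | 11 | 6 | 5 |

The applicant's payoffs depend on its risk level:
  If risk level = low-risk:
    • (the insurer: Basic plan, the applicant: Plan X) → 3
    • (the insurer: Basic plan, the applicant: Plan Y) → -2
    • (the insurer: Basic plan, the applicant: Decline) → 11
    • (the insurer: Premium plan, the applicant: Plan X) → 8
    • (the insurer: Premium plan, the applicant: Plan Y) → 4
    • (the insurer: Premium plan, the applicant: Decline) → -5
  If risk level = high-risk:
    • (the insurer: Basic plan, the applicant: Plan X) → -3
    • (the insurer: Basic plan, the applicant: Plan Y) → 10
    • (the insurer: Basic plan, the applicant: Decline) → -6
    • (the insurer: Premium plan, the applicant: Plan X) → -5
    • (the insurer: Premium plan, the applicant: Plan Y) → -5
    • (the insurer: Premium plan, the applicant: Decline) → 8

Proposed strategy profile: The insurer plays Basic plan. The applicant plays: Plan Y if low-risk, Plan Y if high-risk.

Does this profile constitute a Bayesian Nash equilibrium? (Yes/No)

No

The insurer plays Basic plan: E[Basic plan] = 3/4·(2) + 1/4·(2) = 2; E[Premium plan] = 6. Not best-responding. ✗
The applicant (risk level low-risk), facing Basic plan: Plan X gives 3, Plan Y gives -2, Decline gives 11. Proposed Plan Y is not best — profitable deviation exists. ✗
The applicant (risk level high-risk), facing Basic plan: Plan X gives -3, Plan Y gives 10, Decline gives -6. Proposed Plan Y is best. ✓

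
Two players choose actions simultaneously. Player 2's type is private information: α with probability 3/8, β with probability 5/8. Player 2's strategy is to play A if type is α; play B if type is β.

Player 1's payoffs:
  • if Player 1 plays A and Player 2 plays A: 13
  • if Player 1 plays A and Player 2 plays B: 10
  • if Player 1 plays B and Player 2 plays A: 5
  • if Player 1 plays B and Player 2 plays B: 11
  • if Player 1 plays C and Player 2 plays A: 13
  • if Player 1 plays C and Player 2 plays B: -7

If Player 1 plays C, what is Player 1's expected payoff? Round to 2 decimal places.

Take the expectation over Player 2's type, weighting each type's action by its prior probability.
E[C] = 3/8·13 + 5/8·(-7) = 39/8 + (-35/8) = 1/2

0.50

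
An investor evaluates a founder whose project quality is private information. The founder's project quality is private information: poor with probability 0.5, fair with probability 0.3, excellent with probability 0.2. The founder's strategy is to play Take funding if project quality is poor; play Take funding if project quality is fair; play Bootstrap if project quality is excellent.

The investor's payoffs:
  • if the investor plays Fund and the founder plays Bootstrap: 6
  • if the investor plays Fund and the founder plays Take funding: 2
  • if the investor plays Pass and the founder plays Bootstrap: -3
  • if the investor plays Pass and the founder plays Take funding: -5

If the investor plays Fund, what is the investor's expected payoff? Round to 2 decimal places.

2.80

E[Fund] = 0.5·2 + 0.3·2 + 0.2·6 = 1 + 0.6 + 1.2 = 2.8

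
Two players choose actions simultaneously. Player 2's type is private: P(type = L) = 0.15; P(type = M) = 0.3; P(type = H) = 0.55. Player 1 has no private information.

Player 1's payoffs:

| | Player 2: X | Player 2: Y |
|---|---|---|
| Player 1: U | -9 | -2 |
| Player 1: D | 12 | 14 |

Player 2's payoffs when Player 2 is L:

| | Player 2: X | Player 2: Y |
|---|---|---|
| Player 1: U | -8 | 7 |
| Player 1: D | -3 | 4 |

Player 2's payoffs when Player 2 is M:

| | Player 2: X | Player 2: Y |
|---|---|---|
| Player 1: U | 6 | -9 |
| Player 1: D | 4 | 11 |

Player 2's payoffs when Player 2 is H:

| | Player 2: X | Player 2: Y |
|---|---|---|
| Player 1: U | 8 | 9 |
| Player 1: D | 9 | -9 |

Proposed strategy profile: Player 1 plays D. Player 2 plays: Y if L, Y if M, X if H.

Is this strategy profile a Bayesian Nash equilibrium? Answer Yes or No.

Yes

A profile is a BNE iff every type of every player is best-responding given beliefs about the other side.
Player 1 plays D: E[D] = 0.15·(14) + 0.3·(14) + 0.55·(12) = 12.9; E[U] = -5.85. Best-responding. ✓
Player 2 (type L), facing D: X gives -3, Y gives 4. Proposed Y is best. ✓
Player 2 (type M), facing D: X gives 4, Y gives 11. Proposed Y is best. ✓
Player 2 (type H), facing D: X gives 9, Y gives -9. Proposed X is best. ✓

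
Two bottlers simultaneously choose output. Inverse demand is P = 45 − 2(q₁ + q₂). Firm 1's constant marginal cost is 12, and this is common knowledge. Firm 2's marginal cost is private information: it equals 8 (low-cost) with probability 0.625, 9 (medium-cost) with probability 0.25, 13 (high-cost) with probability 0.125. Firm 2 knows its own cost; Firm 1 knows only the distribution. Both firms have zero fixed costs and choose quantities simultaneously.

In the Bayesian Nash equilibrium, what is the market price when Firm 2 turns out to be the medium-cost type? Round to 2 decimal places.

22.02

Each type of Firm 2 best-responds to q₁; Firm 1 best-responds to the expected q₂ over Firm 2's types.
Firm 2 with cost c maximizes (45 − 2(q₁+q₂) − c)·q₂, giving q₂(c) = (45 − c − 2q₁)/4.
E[c₂] = 0.625·8 + 0.25·9 + 0.125·13 = 8.875
Firm 1's FOC against E[q₂] yields q₁ = (45 − 2·12 + E[c₂])/6 = (45 − 24 + 8.875)/6 = 4.97917.
q₂(medium-cost) = 6.51042, so P = 45 − 2·(4.97917 + 6.51042) = 22.0208.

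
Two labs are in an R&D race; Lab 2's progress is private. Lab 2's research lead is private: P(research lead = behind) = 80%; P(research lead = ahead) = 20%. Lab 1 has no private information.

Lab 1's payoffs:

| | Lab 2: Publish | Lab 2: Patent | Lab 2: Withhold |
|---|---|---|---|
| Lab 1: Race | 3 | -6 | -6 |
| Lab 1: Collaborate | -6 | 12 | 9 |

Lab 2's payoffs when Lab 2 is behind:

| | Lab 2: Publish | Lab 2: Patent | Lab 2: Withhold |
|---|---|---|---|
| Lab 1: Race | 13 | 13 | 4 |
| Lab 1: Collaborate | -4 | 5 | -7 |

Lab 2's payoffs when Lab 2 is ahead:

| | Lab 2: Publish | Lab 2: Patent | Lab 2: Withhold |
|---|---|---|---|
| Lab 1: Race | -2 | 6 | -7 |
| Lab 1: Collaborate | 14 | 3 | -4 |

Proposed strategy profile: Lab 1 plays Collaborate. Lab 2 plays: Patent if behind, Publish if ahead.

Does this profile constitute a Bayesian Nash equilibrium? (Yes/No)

A profile is a BNE iff every type of every player is best-responding given beliefs about the other side.
Lab 1 plays Collaborate: E[Collaborate] = 0.8·(12) + 0.2·(-6) = 8.4; E[Race] = -4.2. Best-responding. ✓
Lab 2 (research lead behind), facing Collaborate: Publish gives -4, Patent gives 5, Withhold gives -7. Proposed Patent is best. ✓
Lab 2 (research lead ahead), facing Collaborate: Publish gives 14, Patent gives 3, Withhold gives -4. Proposed Publish is best. ✓

Yes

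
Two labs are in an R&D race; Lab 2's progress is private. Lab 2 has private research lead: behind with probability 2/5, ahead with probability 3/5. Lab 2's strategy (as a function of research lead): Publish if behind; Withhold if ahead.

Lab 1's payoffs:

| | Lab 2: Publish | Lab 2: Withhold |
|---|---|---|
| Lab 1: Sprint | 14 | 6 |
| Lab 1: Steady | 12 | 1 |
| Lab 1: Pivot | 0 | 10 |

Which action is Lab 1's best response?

E[Sprint] = 2/5·(14) + 3/5·(6) = 46/5
E[Steady] = 2/5·(12) + 3/5·(1) = 27/5
E[Pivot] = 2/5·(0) + 3/5·(10) = 6
Best response: Sprint (46/5 is the largest).

Sprint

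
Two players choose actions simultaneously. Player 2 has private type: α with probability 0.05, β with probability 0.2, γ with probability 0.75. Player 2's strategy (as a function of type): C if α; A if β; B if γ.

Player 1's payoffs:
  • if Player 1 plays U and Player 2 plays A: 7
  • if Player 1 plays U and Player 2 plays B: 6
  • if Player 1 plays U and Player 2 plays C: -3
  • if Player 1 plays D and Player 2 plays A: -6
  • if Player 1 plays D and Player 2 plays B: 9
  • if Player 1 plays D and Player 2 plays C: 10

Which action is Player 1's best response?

E[U] = 0.05·(-3) + 0.2·(7) + 0.75·(6) = 5.75
E[D] = 0.05·(10) + 0.2·(-6) + 0.75·(9) = 6.05
Best response: D (6.05 is the largest).

D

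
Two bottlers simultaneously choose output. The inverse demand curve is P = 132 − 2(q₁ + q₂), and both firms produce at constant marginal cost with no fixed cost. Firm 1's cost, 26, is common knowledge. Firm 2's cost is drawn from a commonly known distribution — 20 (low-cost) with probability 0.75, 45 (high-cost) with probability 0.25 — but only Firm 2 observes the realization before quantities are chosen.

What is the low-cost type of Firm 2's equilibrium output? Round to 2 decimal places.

Firm 2 with cost c maximizes (132 − 2(q₁+q₂) − c)·q₂, giving q₂(c) = (132 − c − 2q₁)/4.
E[c₂] = 0.75·20 + 0.25·45 = 26.25
Firm 1's FOC against E[q₂] yields q₁ = (132 − 2·26 + E[c₂])/6 = (132 − 52 + 26.25)/6 = 17.7083.
q₂(low-cost) = (132 − 20 − 2·17.7083)/4 = 19.1458.

19.15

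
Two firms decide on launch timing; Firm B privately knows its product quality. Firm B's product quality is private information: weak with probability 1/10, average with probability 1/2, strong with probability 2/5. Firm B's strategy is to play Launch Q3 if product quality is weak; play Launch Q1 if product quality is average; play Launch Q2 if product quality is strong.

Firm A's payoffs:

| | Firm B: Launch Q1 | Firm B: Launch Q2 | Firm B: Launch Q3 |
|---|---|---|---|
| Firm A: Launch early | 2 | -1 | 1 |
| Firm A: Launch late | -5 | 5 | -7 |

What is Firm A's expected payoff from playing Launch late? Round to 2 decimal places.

-1.20

E[Launch late] = 1/10·(-7) + 1/2·(-5) + 2/5·5 = (-7/10) + (-5/2) + 2 = -6/5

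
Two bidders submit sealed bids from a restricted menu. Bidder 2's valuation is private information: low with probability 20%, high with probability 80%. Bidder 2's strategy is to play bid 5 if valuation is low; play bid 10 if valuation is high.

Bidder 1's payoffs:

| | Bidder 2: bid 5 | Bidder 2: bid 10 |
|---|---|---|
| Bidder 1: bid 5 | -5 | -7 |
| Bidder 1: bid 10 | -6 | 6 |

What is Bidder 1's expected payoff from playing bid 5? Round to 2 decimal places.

E[bid 5] = 0.2·(-5) + 0.8·(-7) = (-1) + (-5.6) = -6.6

-6.60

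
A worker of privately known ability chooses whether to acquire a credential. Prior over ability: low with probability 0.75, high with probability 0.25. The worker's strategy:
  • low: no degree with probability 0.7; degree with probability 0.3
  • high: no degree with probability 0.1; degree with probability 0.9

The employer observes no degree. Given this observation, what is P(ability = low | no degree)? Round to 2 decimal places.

P(no degree) = 0.75·0.7 + 0.25·0.1 = 0.55
P(low | no degree) = (0.75·0.7) / 0.55 = 0.525 / 0.55 = 0.954545

0.95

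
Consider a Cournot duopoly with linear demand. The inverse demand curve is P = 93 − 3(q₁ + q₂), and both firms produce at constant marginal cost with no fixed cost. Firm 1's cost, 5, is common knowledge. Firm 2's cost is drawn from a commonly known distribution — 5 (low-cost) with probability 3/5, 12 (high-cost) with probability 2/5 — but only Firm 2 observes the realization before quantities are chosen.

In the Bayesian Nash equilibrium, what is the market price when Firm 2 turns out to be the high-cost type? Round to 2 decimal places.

37.37

Type-c best response for Firm 2: q₂(c) = (93 − c)/6 − q₁/2.
Firm 1 maximizes expected profit; its first-order condition is 93 − 6q₁ − 3E[q₂] − 5 = 0.
Substituting E[q₂] and solving: E[c₂] = 7.8, so q₁ = (93 − 2·5 + 7.8)/9 = 10.0889.
q₂(high-cost) = 8.45556, so P = 93 − 3·(10.0889 + 8.45556) = 37.3667.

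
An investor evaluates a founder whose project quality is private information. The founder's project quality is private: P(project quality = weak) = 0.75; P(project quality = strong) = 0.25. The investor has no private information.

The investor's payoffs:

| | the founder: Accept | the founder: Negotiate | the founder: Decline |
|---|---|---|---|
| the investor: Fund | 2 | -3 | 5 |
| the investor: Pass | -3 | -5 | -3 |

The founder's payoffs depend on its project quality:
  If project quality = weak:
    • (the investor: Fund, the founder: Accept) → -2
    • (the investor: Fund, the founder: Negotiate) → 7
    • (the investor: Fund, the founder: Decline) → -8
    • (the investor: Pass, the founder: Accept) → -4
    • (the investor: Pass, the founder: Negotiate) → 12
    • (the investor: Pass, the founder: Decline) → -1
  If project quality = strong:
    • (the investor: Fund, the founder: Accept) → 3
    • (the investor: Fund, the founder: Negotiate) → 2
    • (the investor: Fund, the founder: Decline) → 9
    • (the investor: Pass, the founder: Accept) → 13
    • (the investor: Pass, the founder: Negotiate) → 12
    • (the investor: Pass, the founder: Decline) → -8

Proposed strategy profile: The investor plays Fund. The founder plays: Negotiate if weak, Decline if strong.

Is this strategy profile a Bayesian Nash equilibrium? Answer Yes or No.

The investor plays Fund: E[Fund] = 0.75·(-3) + 0.25·(5) = -1; E[Pass] = -4.5. Best-responding. ✓
The founder (project quality weak), facing Fund: Accept gives -2, Negotiate gives 7, Decline gives -8. Proposed Negotiate is best. ✓
The founder (project quality strong), facing Fund: Accept gives 3, Negotiate gives 2, Decline gives 9. Proposed Decline is best. ✓

Yes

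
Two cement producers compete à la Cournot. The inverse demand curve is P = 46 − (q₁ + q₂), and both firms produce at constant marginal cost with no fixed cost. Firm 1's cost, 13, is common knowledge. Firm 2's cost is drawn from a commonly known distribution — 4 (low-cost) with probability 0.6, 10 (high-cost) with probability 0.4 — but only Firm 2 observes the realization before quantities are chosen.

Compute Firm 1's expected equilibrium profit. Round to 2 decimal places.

77.44

Each type of Firm 2 best-responds to q₁; Firm 1 best-responds to the expected q₂ over Firm 2's types.
Firm 2 with cost c maximizes (46 − (q₁+q₂) − c)·q₂, giving q₂(c) = (46 − c − q₁)/2.
E[c₂] = 0.6·4 + 0.4·10 = 6.4
Firm 1's FOC against E[q₂] yields q₁ = (46 − 2·13 + E[c₂])/3 = (46 − 26 + 6.4)/3 = 8.8.
E[P] = 46 − (q₁ + E[q₂]) = 21.8; Firm 1's expected profit = (E[P] − 13)·q₁ = (21.8 − 13)·8.8 = 77.44.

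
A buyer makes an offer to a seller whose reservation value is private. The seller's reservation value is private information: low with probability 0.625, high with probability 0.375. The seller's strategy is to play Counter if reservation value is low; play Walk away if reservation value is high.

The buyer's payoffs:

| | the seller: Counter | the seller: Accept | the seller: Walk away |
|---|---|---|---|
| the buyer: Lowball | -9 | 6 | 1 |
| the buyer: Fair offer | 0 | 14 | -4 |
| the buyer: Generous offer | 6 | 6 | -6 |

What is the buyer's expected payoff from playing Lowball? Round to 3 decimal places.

E[Lowball] = 0.625·(-9) + 0.375·1 = (-5.625) + 0.375 = -5.25

-5.250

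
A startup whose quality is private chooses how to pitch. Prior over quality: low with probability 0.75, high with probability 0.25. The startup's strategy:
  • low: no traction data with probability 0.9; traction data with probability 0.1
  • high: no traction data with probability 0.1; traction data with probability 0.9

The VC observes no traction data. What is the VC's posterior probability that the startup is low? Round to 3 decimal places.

0.964

Apply Bayes' rule using the sender's strategy as the likelihood.
P(no traction data) = 0.75·0.9 + 0.25·0.1 = 0.7
P(low | no traction data) = (0.75·0.9) / 0.7 = 0.675 / 0.7 = 0.964286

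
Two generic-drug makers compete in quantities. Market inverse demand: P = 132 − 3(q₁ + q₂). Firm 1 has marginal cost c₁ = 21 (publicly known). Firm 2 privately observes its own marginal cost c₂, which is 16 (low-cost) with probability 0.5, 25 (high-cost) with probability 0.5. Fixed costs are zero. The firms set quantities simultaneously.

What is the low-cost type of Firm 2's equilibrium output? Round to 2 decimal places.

Type-c best response for Firm 2: q₂(c) = (132 − c)/6 − q₁/2.
Firm 1 maximizes expected profit; its first-order condition is 132 − 6q₁ − 3E[q₂] − 21 = 0.
Substituting E[q₂] and solving: E[c₂] = 20.5, so q₁ = (132 − 2·21 + 20.5)/9 = 12.2778.
q₂(low-cost) = (132 − 16 − 3·12.2778)/6 = 13.1944.

13.19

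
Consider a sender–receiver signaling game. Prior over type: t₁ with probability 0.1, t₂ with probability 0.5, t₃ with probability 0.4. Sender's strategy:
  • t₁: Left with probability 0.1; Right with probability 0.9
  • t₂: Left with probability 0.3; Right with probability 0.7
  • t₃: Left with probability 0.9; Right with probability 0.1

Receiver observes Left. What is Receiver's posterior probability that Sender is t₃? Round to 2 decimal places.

0.69

P(Left) = 0.1·0.1 + 0.5·0.3 + 0.4·0.9 = 0.52
P(t₃ | Left) = (0.4·0.9) / 0.52 = 0.36 / 0.52 = 0.692308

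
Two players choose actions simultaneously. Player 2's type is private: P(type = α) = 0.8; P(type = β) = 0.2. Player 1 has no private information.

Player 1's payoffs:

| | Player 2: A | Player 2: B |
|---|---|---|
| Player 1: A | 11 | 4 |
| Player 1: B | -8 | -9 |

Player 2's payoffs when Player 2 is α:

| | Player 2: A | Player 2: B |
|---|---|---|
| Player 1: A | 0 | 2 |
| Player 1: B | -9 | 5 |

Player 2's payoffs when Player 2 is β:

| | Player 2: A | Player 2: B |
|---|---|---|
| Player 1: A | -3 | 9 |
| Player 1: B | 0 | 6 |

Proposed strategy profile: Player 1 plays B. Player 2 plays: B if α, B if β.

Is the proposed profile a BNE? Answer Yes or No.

No

A profile is a BNE iff every type of every player is best-responding given beliefs about the other side.
Player 1 plays B: E[B] = 0.8·(-9) + 0.2·(-9) = -9; E[A] = 4. Not best-responding. ✗
Player 2 (type α), facing B: A gives -9, B gives 5. Proposed B is best. ✓
Player 2 (type β), facing B: A gives 0, B gives 6. Proposed B is best. ✓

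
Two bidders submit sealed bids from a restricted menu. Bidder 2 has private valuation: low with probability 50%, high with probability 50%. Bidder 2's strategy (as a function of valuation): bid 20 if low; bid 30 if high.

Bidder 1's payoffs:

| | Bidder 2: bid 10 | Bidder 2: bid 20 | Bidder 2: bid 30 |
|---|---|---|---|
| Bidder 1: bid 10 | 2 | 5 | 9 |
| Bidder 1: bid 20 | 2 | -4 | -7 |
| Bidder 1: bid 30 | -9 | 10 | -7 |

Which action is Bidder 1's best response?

E[bid 10] = 0.5·(5) + 0.5·(9) = 7
E[bid 20] = 0.5·(-4) + 0.5·(-7) = -5.5
E[bid 30] = 0.5·(10) + 0.5·(-7) = 1.5
Best response: bid 10 (7 is the largest).

bid 10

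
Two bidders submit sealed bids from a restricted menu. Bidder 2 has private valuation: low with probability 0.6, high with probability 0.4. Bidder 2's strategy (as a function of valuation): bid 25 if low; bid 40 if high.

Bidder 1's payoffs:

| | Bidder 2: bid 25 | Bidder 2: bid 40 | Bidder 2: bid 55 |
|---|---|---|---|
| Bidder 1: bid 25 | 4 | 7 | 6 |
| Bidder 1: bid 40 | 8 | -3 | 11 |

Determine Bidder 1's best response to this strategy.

bid 25

Compute Bidder 1's expected payoff for each action, taking the expectation over Bidder 2's type.
E[bid 25] = 0.6·(4) + 0.4·(7) = 5.2
E[bid 40] = 0.6·(8) + 0.4·(-3) = 3.6
Best response: bid 25 (5.2 is the largest).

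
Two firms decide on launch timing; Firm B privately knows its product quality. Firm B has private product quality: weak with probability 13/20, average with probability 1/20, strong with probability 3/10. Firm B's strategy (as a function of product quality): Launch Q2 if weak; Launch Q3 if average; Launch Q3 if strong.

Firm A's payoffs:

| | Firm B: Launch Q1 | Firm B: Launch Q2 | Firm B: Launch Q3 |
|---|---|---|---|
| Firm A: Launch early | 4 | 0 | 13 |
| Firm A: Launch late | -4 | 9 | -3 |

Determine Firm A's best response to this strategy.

E[Launch early] = 13/20·(0) + 1/20·(13) + 3/10·(13) = 91/20
E[Launch late] = 13/20·(9) + 1/20·(-3) + 3/10·(-3) = 24/5
Best response: Launch late (24/5 is the largest).

Launch late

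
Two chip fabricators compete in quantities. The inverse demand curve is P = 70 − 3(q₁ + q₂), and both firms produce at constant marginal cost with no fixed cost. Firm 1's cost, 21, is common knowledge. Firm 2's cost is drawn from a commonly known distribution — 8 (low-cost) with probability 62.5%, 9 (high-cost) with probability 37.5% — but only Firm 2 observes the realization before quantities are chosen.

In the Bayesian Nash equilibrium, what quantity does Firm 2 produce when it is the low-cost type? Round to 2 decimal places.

8.31

Type-c best response for Firm 2: q₂(c) = (70 − c)/6 − q₁/2.
Firm 1 maximizes expected profit; its first-order condition is 70 − 6q₁ − 3E[q₂] − 21 = 0.
Substituting E[q₂] and solving: E[c₂] = 8.375, so q₁ = (70 − 2·21 + 8.375)/9 = 4.04167.
q₂(low-cost) = (70 − 8 − 3·4.04167)/6 = 8.3125.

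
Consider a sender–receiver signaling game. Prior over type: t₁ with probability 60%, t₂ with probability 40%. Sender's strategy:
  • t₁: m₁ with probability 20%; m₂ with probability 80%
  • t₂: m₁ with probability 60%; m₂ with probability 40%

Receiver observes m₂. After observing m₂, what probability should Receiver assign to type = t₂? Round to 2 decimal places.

0.25

P(m₂) = 0.6·0.8 + 0.4·0.4 = 0.64
P(t₂ | m₂) = (0.4·0.4) / 0.64 = 0.16 / 0.64 = 0.25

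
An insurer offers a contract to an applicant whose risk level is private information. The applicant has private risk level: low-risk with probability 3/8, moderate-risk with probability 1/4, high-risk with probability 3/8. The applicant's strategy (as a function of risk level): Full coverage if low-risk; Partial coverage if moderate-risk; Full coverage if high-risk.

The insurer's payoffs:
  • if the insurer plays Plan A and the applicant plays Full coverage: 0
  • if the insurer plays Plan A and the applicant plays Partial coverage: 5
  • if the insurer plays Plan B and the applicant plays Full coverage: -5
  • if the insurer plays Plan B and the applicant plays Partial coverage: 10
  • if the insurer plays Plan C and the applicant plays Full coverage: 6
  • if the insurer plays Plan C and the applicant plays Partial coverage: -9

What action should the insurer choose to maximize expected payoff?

E[Plan A] = 3/8·(0) + 1/4·(5) + 3/8·(0) = 5/4
E[Plan B] = 3/8·(-5) + 1/4·(10) + 3/8·(-5) = -5/4
E[Plan C] = 3/8·(6) + 1/4·(-9) + 3/8·(6) = 9/4
Best response: Plan C (9/4 is the largest).

Plan C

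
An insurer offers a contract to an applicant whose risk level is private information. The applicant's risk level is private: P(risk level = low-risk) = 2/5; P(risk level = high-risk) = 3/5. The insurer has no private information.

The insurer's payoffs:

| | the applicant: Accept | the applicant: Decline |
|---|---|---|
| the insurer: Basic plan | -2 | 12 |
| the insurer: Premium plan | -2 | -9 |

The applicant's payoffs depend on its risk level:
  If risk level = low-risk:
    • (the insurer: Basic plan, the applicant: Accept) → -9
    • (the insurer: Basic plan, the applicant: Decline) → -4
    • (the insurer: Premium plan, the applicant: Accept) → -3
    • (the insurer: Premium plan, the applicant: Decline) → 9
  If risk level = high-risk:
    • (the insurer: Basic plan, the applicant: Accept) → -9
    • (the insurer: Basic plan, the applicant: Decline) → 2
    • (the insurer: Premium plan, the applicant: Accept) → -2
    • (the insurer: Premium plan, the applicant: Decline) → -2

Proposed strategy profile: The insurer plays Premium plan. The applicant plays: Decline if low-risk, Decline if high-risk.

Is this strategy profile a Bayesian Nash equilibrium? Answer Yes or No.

No

The insurer plays Premium plan: E[Premium plan] = 2/5·(-9) + 3/5·(-9) = -9; E[Basic plan] = 12. Not best-responding. ✗
The applicant (risk level low-risk), facing Premium plan: Accept gives -3, Decline gives 9. Proposed Decline is best. ✓
The applicant (risk level high-risk), facing Premium plan: Accept gives -2, Decline gives -2. Proposed Decline is best. ✓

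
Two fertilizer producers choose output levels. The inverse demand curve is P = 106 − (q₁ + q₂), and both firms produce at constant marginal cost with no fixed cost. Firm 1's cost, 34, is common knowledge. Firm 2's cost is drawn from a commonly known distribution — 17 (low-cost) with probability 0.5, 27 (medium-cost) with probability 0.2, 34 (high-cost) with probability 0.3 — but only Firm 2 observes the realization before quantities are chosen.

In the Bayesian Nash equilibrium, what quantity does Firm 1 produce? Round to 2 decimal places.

20.70

Type-c best response for Firm 2: q₂(c) = (106 − c)/2 − q₁/2.
Firm 1 maximizes expected profit; its first-order condition is 106 − 2q₁ − E[q₂] − 34 = 0.
Substituting E[q₂] and solving: E[c₂] = 24.1, so q₁ = (106 − 2·34 + 24.1)/3 = 20.7.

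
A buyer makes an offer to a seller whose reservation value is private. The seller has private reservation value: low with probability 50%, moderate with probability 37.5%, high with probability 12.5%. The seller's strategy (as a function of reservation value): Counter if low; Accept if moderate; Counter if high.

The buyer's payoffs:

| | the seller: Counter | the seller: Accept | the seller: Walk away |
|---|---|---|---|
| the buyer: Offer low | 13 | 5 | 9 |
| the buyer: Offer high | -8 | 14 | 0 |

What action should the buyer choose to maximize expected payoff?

E[Offer low] = 0.5·(13) + 0.375·(5) + 0.125·(13) = 10
E[Offer high] = 0.5·(-8) + 0.375·(14) + 0.125·(-8) = 0.25
Best response: Offer low (10 is the largest).

Offer low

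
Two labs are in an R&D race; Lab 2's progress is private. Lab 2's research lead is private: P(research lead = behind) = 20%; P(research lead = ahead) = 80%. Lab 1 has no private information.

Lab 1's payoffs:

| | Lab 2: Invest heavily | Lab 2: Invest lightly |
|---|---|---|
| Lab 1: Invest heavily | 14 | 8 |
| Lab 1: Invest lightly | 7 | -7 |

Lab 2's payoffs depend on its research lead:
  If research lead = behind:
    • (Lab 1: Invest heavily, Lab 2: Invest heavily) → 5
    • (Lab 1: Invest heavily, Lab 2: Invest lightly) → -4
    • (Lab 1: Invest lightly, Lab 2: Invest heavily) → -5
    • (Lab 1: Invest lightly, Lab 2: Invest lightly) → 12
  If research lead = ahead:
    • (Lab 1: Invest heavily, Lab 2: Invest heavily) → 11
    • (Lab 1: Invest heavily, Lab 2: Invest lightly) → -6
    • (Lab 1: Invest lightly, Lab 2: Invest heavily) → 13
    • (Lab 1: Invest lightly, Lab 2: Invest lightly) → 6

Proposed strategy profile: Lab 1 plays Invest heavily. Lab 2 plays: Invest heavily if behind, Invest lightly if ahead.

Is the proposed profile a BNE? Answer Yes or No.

A profile is a BNE iff every type of every player is best-responding given beliefs about the other side.
Lab 1 plays Invest heavily: E[Invest heavily] = 0.2·(14) + 0.8·(8) = 9.2; E[Invest lightly] = -4.2. Best-responding. ✓
Lab 2 (research lead behind), facing Invest heavily: Invest heavily gives 5, Invest lightly gives -4. Proposed Invest heavily is best. ✓
Lab 2 (research lead ahead), facing Invest heavily: Invest heavily gives 11, Invest lightly gives -6. Proposed Invest lightly is not best — profitable deviation exists. ✗

No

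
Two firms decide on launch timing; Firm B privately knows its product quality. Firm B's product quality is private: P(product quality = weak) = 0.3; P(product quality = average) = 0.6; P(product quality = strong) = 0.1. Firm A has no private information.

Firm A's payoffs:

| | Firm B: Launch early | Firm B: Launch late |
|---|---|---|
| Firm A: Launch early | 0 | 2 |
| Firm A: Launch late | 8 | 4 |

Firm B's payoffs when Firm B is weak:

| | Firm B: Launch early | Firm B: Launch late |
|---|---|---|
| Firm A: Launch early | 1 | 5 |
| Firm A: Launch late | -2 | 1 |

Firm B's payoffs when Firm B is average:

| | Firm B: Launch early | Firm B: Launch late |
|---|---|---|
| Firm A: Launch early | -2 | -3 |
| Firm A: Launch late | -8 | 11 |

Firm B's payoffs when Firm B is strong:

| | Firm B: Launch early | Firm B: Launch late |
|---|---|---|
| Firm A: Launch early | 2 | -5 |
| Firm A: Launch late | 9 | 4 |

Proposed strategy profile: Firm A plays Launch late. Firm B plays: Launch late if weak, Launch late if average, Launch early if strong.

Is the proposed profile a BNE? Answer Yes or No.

Yes

A profile is a BNE iff every type of every player is best-responding given beliefs about the other side.
Firm A plays Launch late: E[Launch late] = 0.3·(4) + 0.6·(4) + 0.1·(8) = 4.4; E[Launch early] = 1.8. Best-responding. ✓
Firm B (product quality weak), facing Launch late: Launch early gives -2, Launch late gives 1. Proposed Launch late is best. ✓
Firm B (product quality average), facing Launch late: Launch early gives -8, Launch late gives 11. Proposed Launch late is best. ✓
Firm B (product quality strong), facing Launch late: Launch early gives 9, Launch late gives 4. Proposed Launch early is best. ✓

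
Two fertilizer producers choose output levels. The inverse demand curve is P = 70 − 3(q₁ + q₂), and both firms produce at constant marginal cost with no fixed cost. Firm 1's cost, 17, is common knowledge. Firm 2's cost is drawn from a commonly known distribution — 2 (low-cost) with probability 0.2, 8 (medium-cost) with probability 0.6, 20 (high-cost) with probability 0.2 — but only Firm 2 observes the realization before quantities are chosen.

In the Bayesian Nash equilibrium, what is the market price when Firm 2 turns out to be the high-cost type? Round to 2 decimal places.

37.47

Type-c best response for Firm 2: q₂(c) = (70 − c)/6 − q₁/2.
Firm 1 maximizes expected profit; its first-order condition is 70 − 6q₁ − 3E[q₂] − 17 = 0.
Substituting E[q₂] and solving: E[c₂] = 9.2, so q₁ = (70 − 2·17 + 9.2)/9 = 5.02222.
q₂(high-cost) = 5.82222, so P = 70 − 3·(5.02222 + 5.82222) = 37.4667.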